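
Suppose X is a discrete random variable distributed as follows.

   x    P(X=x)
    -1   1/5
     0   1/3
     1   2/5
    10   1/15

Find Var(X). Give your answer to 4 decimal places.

6.5156

E[X] = (1/5)·(-1) + (1/3)·0 + (2/5)·1 + (1/15)·10 = 13/15
E[X²] = (1/5)·1 + (1/3)·0 + (2/5)·1 + (1/15)·100 = 109/15
Var(X) = 109/15 − (13/15)² = 1466/225 ≈ 6.5156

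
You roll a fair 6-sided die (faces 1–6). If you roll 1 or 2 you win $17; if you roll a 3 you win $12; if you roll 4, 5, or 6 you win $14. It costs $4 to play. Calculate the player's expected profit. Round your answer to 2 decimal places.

E[payout] = (1/6)·12 + (1/2)·14 + (1/3)·17 = 44/3
Expected profit = 44/3 − 4 = 32/3 ≈ $10.67

$10.67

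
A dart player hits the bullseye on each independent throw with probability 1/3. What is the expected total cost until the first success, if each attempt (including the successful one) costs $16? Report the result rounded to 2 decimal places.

$48.00

E[#attempts] = 1/p = 3; E[cost] = 16·3 = 48.
≈ 48.00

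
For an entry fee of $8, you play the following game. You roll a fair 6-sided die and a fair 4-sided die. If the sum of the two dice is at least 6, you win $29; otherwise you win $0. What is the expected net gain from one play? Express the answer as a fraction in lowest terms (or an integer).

107/12 dollars

E[payout] = (5/12)·0 + (7/12)·29 = 203/12
Expected profit = 203/12 − 8 = 107/12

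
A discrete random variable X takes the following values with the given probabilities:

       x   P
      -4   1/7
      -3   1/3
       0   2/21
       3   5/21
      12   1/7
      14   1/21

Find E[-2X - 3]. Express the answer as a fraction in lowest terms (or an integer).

-127/21

E[-2x-3] = (1/7)·5 + (1/3)·3 + (2/21)·(-3) + (5/21)·(-9) + (1/7)·(-27) + (1/21)·(-31)
     = -127/21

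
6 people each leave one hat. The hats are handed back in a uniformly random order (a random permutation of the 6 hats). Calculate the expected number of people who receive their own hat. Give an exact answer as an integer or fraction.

Let Xᵢ = 1 if person i gets their own hat. For each i, P(Xᵢ=1) = 1/6.
By linearity of expectation, E[X₁+…+X_6] = 6·(1/6) = 1.

1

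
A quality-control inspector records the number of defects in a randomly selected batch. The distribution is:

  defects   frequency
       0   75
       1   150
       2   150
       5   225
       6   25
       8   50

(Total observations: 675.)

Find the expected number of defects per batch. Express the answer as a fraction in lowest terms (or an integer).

85/27

Total = 675, so P(defects=0) = 75/675, etc.
E[X] = (1/9)·0 + (2/9)·1 + (2/9)·2 + (1/3)·5 + (1/27)·6 + (2/27)·8
     = 85/27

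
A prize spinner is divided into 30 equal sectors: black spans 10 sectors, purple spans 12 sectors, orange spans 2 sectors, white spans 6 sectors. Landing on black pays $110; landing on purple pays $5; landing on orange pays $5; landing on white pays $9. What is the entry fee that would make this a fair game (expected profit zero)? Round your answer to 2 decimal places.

E[payout] = (10/30)·110 + (12/30)·5 + (2/30)·5 + (6/30)·9 = 204/5
Fair fee = E[payout] = 204/5 ≈ $40.80

$40.80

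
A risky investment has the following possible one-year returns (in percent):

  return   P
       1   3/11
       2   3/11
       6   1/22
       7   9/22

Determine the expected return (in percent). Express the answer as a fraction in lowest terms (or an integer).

E[X] = (3/11)·1 + (3/11)·2 + (1/22)·6 + (9/22)·7
     = 87/22

87/22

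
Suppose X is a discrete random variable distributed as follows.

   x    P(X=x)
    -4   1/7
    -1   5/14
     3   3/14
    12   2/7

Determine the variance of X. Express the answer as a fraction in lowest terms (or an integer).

1756/49

E[X] = (1/7)·(-4) + (5/14)·(-1) + (3/14)·3 + (2/7)·12 = 22/7
E[X²] = (1/7)·16 + (5/14)·1 + (3/14)·9 + (2/7)·144 = 320/7
Var(X) = 320/7 − (22/7)² = 1756/49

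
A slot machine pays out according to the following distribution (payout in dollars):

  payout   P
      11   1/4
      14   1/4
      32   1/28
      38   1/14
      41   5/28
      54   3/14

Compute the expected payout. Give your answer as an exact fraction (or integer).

E[X] = (1/4)·11 + (1/4)·14 + (1/28)·32 + (1/14)·38 + (5/28)·41 + (3/14)·54
     = 29

$29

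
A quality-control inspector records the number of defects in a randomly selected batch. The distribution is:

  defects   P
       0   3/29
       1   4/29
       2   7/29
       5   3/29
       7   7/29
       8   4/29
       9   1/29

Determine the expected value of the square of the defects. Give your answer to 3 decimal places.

E[X²] = (3/29)·0 + (4/29)·1 + (7/29)·4 + (3/29)·25 + (7/29)·49 + (4/29)·64 + (1/29)·81
     = 787/29 ≈ 27.138

27.138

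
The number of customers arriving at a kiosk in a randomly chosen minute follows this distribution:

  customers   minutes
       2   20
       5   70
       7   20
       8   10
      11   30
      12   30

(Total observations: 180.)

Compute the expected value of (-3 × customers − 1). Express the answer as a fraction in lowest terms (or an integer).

Total = 180, so P(customers=2) = 20/180, etc.
E[-3x-1] = (1/9)·(-7) + (7/18)·(-16) + (1/9)·(-22) + (1/18)·(-25) + (1/6)·(-34) + (1/6)·(-37)
     = -68/3

-68/3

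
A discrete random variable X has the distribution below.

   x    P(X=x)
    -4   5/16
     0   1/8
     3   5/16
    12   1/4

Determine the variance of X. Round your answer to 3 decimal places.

36.590

E[X] = (5/16)·(-4) + (1/8)·0 + (5/16)·3 + (1/4)·12 = 43/16
E[X²] = (5/16)·16 + (1/8)·0 + (5/16)·9 + (1/4)·144 = 701/16
Var(X) = 701/16 − (43/16)² = 9367/256 ≈ 36.590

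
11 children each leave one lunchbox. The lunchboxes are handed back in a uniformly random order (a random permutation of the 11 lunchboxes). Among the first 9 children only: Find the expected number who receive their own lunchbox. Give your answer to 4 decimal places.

Let Xᵢ = 1 if person i gets their own lunchbox. For each i, P(Xᵢ=1) = 1/11.
By linearity of expectation, E[X₁+…+X_9] = 9·(1/11) = 9/11.
≈ 0.8182

0.8182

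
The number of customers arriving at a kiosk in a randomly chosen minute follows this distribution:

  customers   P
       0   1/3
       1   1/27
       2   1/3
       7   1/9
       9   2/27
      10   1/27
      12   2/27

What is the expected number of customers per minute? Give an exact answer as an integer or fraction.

E[X] = (1/3)·0 + (1/27)·1 + (1/3)·2 + (1/9)·7 + (2/27)·9 + (1/27)·10 + (2/27)·12
     = 92/27

92/27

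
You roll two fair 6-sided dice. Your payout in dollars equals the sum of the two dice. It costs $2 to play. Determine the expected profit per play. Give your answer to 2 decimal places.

$5.00

Distribution of the sum of the two dice: 2 w.p. 1/36, 3 w.p. 1/18, 4 w.p. 1/12, 5 w.p. 1/9, 6 w.p. 5/36, 7 w.p. 1/6, …
E[payout] = (1/36)·2 + (1/18)·3 + (1/12)·4 + (1/9)·5 + (5/36)·6 + (1/6)·7 + (5/36)·8 + (1/9)·9 + (1/12)·10 + (1/18)·11 + (1/36)·12 = 7
Expected profit = 7 − 2 = 5 ≈ $5.00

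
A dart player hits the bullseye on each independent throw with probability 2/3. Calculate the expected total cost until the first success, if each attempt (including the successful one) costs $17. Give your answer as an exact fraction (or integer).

51/2 dollars

E[#attempts] = 1/p = 3/2; E[cost] = 17·3/2 = 51/2.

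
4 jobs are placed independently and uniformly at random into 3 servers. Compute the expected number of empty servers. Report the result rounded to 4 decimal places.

Let Xⱼ=1 if server j is empty. P(Xⱼ=1) = ((3-1)/3)^4 = 16/81.
By linearity, E[#empty] = 3·16/81 = 16/27.
≈ 0.5926

0.5926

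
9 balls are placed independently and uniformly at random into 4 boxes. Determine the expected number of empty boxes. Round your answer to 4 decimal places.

Let Xⱼ=1 if box j is empty. P(Xⱼ=1) = ((4-1)/4)^9 = 19683/262144.
By linearity, E[#empty] = 4·19683/262144 = 19683/65536.
≈ 0.3003

0.3003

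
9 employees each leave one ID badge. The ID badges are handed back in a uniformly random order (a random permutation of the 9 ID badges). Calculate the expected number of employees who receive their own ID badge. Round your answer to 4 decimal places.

Let Xᵢ = 1 if person i gets their own ID badge. For each i, P(Xᵢ=1) = 1/9.
By linearity of expectation, E[X₁+…+X_9] = 9·(1/9) = 1.
≈ 1.0000

1.0000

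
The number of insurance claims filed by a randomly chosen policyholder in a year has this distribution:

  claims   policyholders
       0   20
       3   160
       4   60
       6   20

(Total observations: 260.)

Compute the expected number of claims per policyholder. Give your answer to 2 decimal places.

3.23

Total = 260, so P(claims=0) = 20/260, etc.
E[X] = (1/13)·0 + (8/13)·3 + (3/13)·4 + (1/13)·6
     = 42/13 ≈ 3.23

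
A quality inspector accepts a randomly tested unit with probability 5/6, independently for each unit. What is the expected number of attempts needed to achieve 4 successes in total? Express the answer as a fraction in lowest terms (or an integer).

By linearity (sum of 4 independent geometric waits), E[trials] = 4/p = 4/(5/6) = 24/5.

24/5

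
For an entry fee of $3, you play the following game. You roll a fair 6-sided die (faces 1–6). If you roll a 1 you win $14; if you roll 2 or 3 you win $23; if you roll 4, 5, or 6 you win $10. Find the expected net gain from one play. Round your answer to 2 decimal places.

E[payout] = (1/2)·10 + (1/6)·14 + (1/3)·23 = 15
Expected profit = 15 − 3 = 12 ≈ $12.00

$12.00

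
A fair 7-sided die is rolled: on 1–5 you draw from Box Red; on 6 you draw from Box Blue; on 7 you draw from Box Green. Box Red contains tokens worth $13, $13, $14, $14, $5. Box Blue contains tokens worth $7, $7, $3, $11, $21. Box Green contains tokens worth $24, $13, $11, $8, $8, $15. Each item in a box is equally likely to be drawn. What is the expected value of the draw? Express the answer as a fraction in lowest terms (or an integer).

2459/210 dollars

E[X | Box Red] = (13 + 13 + 14 + 14 + 5)/5 = 59/5
E[X | Box Blue] = (7 + 7 + 3 + 11 + 21)/5 = 49/5
E[X | Box Green] = (24 + 13 + 11 + 8 + 8 + 15)/6 = 79/6
E[X] = (5/7)·59/5 + (1/7)·49/5 + (1/7)·79/6 = 2459/210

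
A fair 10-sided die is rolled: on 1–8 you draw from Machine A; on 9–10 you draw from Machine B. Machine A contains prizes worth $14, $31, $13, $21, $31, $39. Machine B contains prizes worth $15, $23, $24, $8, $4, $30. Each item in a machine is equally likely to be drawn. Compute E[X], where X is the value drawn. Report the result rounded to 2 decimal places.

E[X | Machine A] = (14 + 31 + 13 + 21 + 31 + 39)/6 = 149/6
E[X | Machine B] = (15 + 23 + 24 + 8 + 4 + 30)/6 = 52/3
E[X] = (4/5)·149/6 + (1/5)·52/3 = 70/3 ≈ 23.33

$23.33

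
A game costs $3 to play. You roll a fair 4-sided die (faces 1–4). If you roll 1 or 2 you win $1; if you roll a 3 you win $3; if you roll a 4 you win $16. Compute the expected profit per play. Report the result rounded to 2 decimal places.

$2.25

E[payout] = (1/2)·1 + (1/4)·3 + (1/4)·16 = 21/4
Expected profit = 21/4 − 3 = 9/4 ≈ $2.25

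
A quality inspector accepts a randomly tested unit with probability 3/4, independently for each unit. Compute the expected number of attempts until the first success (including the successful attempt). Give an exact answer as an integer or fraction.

For a geometric distribution, E[trials] = 1/p = 1/(3/4) = 4/3.

4/3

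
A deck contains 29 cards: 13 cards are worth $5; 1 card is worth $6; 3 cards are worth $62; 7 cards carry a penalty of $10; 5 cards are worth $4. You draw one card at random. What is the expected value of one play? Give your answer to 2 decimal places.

$7.14

E[payout] = (13/29)·5 + (1/29)·6 + (3/29)·62 + (7/29)·(-10) + (5/29)·4 = 207/29
≈ $7.14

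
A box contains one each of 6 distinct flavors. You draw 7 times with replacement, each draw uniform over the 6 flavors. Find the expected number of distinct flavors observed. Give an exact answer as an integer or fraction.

Let Xⱼ=1 if type j appears at least once. P(Xⱼ=1) = 1 − ((6−1)/6)^7 = 201811/279936.
E[#distinct] = 6·201811/279936 = 201811/46656.

201811/46656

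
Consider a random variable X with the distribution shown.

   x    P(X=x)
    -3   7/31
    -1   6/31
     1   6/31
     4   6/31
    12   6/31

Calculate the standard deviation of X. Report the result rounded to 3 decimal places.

E[X] = 75/31, E[X²] = 1035/31
Var(X) = E[X²] − (E[X])² = 1035/31 − 5625/961 = 26460/961
SD(X) = √(26460/961) ≈ 5.247

5.247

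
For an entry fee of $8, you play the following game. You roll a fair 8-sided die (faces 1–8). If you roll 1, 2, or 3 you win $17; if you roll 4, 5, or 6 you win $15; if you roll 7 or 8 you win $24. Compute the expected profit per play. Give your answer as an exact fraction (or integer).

$10

E[payout] = (3/8)·15 + (3/8)·17 + (1/4)·24 = 18
Expected profit = 18 − 8 = 10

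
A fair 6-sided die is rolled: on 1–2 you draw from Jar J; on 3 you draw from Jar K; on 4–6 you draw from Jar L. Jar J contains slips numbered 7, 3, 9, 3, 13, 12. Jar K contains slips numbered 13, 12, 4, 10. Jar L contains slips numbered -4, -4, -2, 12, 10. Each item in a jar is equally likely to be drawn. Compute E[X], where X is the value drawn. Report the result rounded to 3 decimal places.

E[X | Jar J] = (7 + 3 + 9 + 3 + 13 + 12)/6 = 47/6
E[X | Jar K] = (13 + 12 + 4 + 10)/4 = 39/4
E[X | Jar L] = (-4 − 4 − 2 + 12 + 10)/5 = 12/5
E[X] = (1/3)·47/6 + (1/6)·39/4 + (1/2)·12/5 = 1957/360 ≈ 5.436

5.436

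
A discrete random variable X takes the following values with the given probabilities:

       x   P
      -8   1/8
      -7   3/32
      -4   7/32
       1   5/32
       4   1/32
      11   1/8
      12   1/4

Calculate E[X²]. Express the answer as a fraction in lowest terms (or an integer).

543/8

E[X²] = (1/8)·64 + (3/32)·49 + (7/32)·16 + (5/32)·1 + (1/32)·16 + (1/8)·121 + (1/4)·144
     = 543/8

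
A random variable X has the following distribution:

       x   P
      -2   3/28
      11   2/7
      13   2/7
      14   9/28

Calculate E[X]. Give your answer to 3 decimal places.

11.143

E[X] = (3/28)·(-2) + (2/7)·11 + (2/7)·13 + (9/28)·14
     = 78/7 ≈ 11.143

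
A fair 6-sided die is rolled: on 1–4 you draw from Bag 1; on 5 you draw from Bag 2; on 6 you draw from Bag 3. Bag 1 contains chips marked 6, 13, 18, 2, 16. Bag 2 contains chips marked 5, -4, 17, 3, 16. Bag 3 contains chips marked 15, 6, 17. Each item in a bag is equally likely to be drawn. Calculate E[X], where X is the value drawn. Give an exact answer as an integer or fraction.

E[X | Bag 1] = (6 + 13 + 18 + 2 + 16)/5 = 11
E[X | Bag 2] = (5 − 4 + 17 + 3 + 16)/5 = 37/5
E[X | Bag 3] = (15 + 6 + 17)/3 = 38/3
E[X] = (2/3)·11 + (1/6)·37/5 + (1/6)·38/3 = 961/90

961/90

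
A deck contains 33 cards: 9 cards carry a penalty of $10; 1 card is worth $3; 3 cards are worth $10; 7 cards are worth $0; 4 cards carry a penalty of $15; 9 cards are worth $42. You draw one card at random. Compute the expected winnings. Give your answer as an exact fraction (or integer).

87/11 dollars

E[payout] = (9/33)·(-10) + (1/33)·3 + (3/33)·10 + (7/33)·0 + (4/33)·(-15) + (9/33)·42 = 87/11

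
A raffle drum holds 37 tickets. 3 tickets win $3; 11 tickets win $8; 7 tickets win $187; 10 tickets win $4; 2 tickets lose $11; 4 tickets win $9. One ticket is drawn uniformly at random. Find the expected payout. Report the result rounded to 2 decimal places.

$39.46

E[payout] = (3/37)·3 + (11/37)·8 + (7/37)·187 + (10/37)·4 + (2/37)·(-11) + (4/37)·9 = 1460/37
≈ $39.46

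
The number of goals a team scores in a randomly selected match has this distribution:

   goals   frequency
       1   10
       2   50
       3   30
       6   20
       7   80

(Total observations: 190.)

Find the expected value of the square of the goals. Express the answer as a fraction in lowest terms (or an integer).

Total = 190, so P(goals=1) = 10/190, etc.
E[X²] = (1/19)·1 + (5/19)·4 + (3/19)·9 + (2/19)·36 + (8/19)·49
     = 512/19

512/19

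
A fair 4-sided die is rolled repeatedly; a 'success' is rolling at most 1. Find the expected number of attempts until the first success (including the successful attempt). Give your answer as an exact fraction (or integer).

For a geometric distribution, E[trials] = 1/p = 1/(1/4) = 4.

4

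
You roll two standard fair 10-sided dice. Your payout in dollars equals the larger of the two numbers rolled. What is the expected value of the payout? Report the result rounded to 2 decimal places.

Distribution of the larger of the two numbers rolled: 1 w.p. 1/100, 2 w.p. 3/100, 3 w.p. 1/20, 4 w.p. 7/100, 5 w.p. 9/100, 6 w.p. 11/100, …
E[payout] = (1/100)·1 + (3/100)·2 + (1/20)·3 + (7/100)·4 + (9/100)·5 + (11/100)·6 + (13/100)·7 + (3/20)·8 + (17/100)·9 + (19/100)·10 = 143/20
≈ $7.15

$7.15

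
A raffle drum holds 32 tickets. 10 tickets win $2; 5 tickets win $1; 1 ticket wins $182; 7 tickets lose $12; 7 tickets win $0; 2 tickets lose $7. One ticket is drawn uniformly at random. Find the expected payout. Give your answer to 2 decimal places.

$3.41

E[payout] = (10/32)·2 + (5/32)·1 + (1/32)·182 + (7/32)·(-12) + (7/32)·0 + (2/32)·(-7) = 109/32
≈ $3.41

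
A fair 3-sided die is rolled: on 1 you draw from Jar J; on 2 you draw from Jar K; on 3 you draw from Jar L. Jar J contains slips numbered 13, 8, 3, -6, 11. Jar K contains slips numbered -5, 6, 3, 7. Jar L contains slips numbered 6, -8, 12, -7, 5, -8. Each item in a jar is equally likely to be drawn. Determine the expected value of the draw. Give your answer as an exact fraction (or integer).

57/20

E[X | Jar J] = (13 + 8 + 3 − 6 + 11)/5 = 29/5
E[X | Jar K] = (-5 + 6 + 3 + 7)/4 = 11/4
E[X | Jar L] = (6 − 8 + 12 − 7 + 5 − 8)/6 = 0
E[X] = (1/3)·29/5 + (1/3)·11/4 + (1/3)·0 = 57/20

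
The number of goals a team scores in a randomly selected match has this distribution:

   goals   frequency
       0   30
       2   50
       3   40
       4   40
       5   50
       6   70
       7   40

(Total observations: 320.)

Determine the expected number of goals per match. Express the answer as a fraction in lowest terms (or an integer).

Total = 320, so P(goals=0) = 30/320, etc.
E[X] = (3/32)·0 + (5/32)·2 + (1/8)·3 + (1/8)·4 + (5/32)·5 + (7/32)·6 + (1/8)·7
     = 133/32

133/32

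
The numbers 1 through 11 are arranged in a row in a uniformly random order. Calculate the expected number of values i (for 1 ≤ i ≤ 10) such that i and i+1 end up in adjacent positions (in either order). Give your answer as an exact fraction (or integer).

20/11

For each i ∈ {1,…,10}, let Xᵢ = 1 if i and i+1 are adjacent. P(Xᵢ=1) = 2·(11−1)!/11! = 2/11.
By linearity, E[ΣXᵢ] = (10)·(2/11) = 20/11.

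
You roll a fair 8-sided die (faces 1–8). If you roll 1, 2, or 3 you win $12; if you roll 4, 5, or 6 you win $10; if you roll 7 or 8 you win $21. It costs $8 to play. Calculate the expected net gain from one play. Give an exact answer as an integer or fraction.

E[payout] = (3/8)·10 + (3/8)·12 + (1/4)·21 = 27/2
Expected profit = 27/2 − 8 = 11/2

11/2 dollars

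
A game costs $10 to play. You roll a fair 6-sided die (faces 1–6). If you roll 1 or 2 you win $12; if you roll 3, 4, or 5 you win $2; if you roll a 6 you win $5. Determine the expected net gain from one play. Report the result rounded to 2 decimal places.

E[payout] = (1/2)·2 + (1/6)·5 + (1/3)·12 = 35/6
Expected profit = 35/6 − 10 = -25/6 ≈ -$4.17

-$4.17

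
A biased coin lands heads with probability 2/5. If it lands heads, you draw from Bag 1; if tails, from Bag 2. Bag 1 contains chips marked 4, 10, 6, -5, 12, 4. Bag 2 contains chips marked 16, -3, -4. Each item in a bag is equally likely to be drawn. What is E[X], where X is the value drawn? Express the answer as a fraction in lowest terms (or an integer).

58/15

E[X | Bag 1] = (4 + 10 + 6 − 5 + 12 + 4)/6 = 31/6
E[X | Bag 2] = (16 − 3 − 4)/3 = 3
E[X] = (2/5)·31/6 + (3/5)·3 = 58/15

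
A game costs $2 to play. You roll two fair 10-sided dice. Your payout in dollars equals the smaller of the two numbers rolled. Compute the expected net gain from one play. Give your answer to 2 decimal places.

Distribution of the smaller of the two numbers rolled: 1 w.p. 19/100, 2 w.p. 17/100, 3 w.p. 3/20, 4 w.p. 13/100, 5 w.p. 11/100, 6 w.p. 9/100, …
E[payout] = (19/100)·1 + (17/100)·2 + (3/20)·3 + (13/100)·4 + (11/100)·5 + (9/100)·6 + (7/100)·7 + (1/20)·8 + (3/100)·9 + (1/100)·10 = 77/20
Expected profit = 77/20 − 2 = 37/20 ≈ $1.85

$1.85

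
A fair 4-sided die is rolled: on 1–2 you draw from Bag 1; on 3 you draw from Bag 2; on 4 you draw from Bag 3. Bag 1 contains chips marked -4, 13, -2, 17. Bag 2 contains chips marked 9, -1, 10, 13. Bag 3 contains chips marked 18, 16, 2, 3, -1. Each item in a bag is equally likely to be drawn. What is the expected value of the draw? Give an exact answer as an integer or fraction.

547/80

E[X | Bag 1] = (-4 + 13 − 2 + 17)/4 = 6
E[X | Bag 2] = (9 − 1 + 10 + 13)/4 = 31/4
E[X | Bag 3] = (18 + 16 + 2 + 3 − 1)/5 = 38/5
E[X] = (1/2)·6 + (1/4)·31/4 + (1/4)·38/5 = 547/80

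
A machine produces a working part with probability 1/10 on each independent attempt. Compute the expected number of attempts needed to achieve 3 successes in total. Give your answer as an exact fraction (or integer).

30

By linearity (sum of 3 independent geometric waits), E[trials] = 3/p = 3/(1/10) = 30.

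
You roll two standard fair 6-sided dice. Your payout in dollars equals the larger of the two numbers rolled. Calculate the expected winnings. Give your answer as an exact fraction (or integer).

161/36 dollars

Distribution of the larger of the two numbers rolled: 1 w.p. 1/36, 2 w.p. 1/12, 3 w.p. 5/36, 4 w.p. 7/36, 5 w.p. 1/4, 6 w.p. 11/36
E[payout] = (1/36)·1 + (1/12)·2 + (5/36)·3 + (7/36)·4 + (1/4)·5 + (11/36)·6 = 161/36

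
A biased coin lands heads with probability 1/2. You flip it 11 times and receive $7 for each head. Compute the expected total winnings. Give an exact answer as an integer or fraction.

77/2 dollars

E[#heads] = 11·1/2 = 11/2 (linearity over flips).
E[winnings] = 7·11/2 = 77/2.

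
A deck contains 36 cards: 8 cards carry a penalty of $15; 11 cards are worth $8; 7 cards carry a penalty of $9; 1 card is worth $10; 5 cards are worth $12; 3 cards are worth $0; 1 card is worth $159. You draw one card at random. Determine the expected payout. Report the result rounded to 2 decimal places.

$3.72

E[payout] = (8/36)·(-15) + (11/36)·8 + (7/36)·(-9) + (1/36)·10 + (5/36)·12 + (3/36)·0 + (1/36)·159 = 67/18
≈ $3.72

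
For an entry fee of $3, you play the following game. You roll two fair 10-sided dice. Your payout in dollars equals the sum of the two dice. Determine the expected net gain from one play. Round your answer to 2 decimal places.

Distribution of the sum of the two dice: 2 w.p. 1/100, 3 w.p. 1/50, 4 w.p. 3/100, 5 w.p. 1/25, 6 w.p. 1/20, 7 w.p. 3/50, …
E[payout] = (1/100)·2 + (1/50)·3 + (3/100)·4 + (1/25)·5 + (1/20)·6 + (3/50)·7 + (7/100)·8 + (2/25)·9 + (9/100)·10 + (1/10)·11 + (9/100)·12 + (2/25)·13 + (7/100)·14 + (3/50)·15 + (1/20)·16 + (1/25)·17 + (3/100)·18 + (1/50)·19 + (1/100)·20 = 11
Expected profit = 11 − 3 = 8 ≈ $8.00

$8.00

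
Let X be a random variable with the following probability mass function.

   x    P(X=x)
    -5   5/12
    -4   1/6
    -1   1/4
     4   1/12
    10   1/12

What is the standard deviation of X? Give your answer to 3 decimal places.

4.432

E[X] = -11/6, E[X²] = 23
Var(X) = E[X²] − (E[X])² = 23 − 121/36 = 707/36
SD(X) = √(707/36) ≈ 4.432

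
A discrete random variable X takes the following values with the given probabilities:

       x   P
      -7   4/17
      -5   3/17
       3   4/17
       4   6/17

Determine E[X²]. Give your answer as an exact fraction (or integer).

403/17

E[X²] = (4/17)·49 + (3/17)·25 + (4/17)·9 + (6/17)·16
     = 403/17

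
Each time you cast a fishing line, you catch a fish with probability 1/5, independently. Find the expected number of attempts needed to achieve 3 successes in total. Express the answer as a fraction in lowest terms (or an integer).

15

By linearity (sum of 3 independent geometric waits), E[trials] = 3/p = 3/(1/5) = 15.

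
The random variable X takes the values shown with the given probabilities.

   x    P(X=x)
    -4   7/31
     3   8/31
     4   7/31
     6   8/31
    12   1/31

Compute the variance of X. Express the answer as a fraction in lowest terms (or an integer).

E[X] = (7/31)·(-4) + (8/31)·3 + (7/31)·4 + (8/31)·6 + (1/31)·12 = 84/31
E[X²] = (7/31)·16 + (8/31)·9 + (7/31)·16 + (8/31)·36 + (1/31)·144 = 728/31
Var(X) = 728/31 − (84/31)² = 15512/961

15512/961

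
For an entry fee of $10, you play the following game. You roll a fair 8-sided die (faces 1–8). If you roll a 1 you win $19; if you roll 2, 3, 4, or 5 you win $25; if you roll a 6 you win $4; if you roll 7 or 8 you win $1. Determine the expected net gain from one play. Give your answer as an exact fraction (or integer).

45/8 dollars

E[payout] = (1/4)·1 + (1/8)·4 + (1/8)·19 + (1/2)·25 = 125/8
Expected profit = 125/8 − 10 = 45/8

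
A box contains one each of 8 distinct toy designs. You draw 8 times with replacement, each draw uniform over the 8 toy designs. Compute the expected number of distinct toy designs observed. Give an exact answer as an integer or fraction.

Let Xⱼ=1 if type j appears at least once. P(Xⱼ=1) = 1 − ((8−1)/8)^8 = 11012415/16777216.
E[#distinct] = 8·11012415/16777216 = 11012415/2097152.

11012415/2097152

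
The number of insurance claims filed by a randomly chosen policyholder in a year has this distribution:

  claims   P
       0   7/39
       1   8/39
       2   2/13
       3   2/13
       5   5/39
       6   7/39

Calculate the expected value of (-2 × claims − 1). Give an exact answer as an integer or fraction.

-83/13

E[-2x-1] = (7/39)·(-1) + (8/39)·(-3) + (2/13)·(-5) + (2/13)·(-7) + (5/39)·(-11) + (7/39)·(-13)
     = -83/13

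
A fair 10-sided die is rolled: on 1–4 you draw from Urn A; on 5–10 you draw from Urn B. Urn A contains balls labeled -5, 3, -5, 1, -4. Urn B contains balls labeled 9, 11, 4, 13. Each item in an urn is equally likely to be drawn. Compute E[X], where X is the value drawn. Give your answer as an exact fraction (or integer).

E[X | Urn A] = (-5 + 3 − 5 + 1 − 4)/5 = -2
E[X | Urn B] = (9 + 11 + 4 + 13)/4 = 37/4
E[X] = (2/5)·(-2) + (3/5)·37/4 = 19/4

19/4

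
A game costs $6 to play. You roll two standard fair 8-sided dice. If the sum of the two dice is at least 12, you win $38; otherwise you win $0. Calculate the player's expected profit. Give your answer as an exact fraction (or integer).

93/32 dollars

E[payout] = (49/64)·0 + (15/64)·38 = 285/32
Expected profit = 285/32 − 6 = 93/32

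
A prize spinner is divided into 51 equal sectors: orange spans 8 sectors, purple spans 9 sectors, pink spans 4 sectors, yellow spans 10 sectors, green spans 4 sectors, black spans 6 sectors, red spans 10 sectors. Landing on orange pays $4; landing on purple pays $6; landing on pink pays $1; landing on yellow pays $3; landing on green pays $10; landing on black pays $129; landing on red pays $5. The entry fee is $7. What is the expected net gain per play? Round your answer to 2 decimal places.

$12.29

E[payout] = (8/51)·4 + (9/51)·6 + (4/51)·1 + (10/51)·3 + (4/51)·10 + (6/51)·129 + (10/51)·5 = 328/17
Expected profit = 328/17 − 7 = 209/17 ≈ $12.29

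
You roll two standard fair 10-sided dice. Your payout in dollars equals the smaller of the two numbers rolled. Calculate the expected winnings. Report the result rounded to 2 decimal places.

Distribution of the smaller of the two numbers rolled: 1 w.p. 19/100, 2 w.p. 17/100, 3 w.p. 3/20, 4 w.p. 13/100, 5 w.p. 11/100, 6 w.p. 9/100, …
E[payout] = (19/100)·1 + (17/100)·2 + (3/20)·3 + (13/100)·4 + (11/100)·5 + (9/100)·6 + (7/100)·7 + (1/20)·8 + (3/100)·9 + (1/100)·10 = 77/20
≈ $3.85

$3.85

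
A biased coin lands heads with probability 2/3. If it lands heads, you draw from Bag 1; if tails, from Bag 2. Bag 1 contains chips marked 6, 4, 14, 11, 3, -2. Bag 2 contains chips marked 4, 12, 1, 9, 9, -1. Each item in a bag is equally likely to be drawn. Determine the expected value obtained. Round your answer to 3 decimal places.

E[X | Bag 1] = (6 + 4 + 14 + 11 + 3 − 2)/6 = 6
E[X | Bag 2] = (4 + 12 + 1 + 9 + 9 − 1)/6 = 17/3
E[X] = (2/3)·6 + (1/3)·17/3 = 53/9 ≈ 5.889

5.889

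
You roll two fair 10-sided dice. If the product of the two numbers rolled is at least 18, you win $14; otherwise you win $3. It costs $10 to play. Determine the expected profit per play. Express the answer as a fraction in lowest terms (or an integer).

-9/50 dollars

E[payout] = (19/50)·3 + (31/50)·14 = 491/50
Expected profit = 491/50 − 10 = -9/50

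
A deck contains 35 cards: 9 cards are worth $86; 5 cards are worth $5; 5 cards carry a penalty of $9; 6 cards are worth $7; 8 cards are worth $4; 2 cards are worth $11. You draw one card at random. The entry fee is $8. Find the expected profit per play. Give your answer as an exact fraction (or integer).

114/7 dollars

E[payout] = (9/35)·86 + (5/35)·5 + (5/35)·(-9) + (6/35)·7 + (8/35)·4 + (2/35)·11 = 170/7
Expected profit = 170/7 − 8 = 114/7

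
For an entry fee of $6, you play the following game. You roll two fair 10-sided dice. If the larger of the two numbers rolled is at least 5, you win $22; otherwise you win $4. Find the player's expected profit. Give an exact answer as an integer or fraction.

E[payout] = (4/25)·4 + (21/25)·22 = 478/25
Expected profit = 478/25 − 6 = 328/25

328/25 dollars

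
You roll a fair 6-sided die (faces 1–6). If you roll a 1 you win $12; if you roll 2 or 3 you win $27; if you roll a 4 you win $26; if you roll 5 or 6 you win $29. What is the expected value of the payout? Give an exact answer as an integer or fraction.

$25

E[payout] = (1/6)·12 + (1/6)·26 + (1/3)·27 + (1/3)·29 = 25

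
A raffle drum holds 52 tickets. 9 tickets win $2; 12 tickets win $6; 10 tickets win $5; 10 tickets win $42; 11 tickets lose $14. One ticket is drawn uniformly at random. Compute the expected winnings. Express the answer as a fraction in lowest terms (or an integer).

203/26 dollars

E[payout] = (9/52)·2 + (12/52)·6 + (10/52)·5 + (10/52)·42 + (11/52)·(-14) = 203/26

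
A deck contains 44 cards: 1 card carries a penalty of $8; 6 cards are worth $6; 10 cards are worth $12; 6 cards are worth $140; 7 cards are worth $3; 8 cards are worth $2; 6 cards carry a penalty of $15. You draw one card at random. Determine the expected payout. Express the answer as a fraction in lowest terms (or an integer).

E[payout] = (1/44)·(-8) + (6/44)·6 + (10/44)·12 + (6/44)·140 + (7/44)·3 + (8/44)·2 + (6/44)·(-15) = 85/4

85/4 dollars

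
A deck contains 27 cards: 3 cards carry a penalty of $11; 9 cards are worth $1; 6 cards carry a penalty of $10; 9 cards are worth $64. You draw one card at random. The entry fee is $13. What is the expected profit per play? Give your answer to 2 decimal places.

E[payout] = (3/27)·(-11) + (9/27)·1 + (6/27)·(-10) + (9/27)·64 = 164/9
Expected profit = 164/9 − 13 = 47/9 ≈ $5.22

$5.22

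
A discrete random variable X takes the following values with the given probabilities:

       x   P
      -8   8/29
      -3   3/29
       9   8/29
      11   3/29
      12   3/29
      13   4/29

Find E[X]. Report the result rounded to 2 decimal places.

E[X] = (8/29)·(-8) + (3/29)·(-3) + (8/29)·9 + (3/29)·11 + (3/29)·12 + (4/29)·13
     = 120/29 ≈ 4.14

4.14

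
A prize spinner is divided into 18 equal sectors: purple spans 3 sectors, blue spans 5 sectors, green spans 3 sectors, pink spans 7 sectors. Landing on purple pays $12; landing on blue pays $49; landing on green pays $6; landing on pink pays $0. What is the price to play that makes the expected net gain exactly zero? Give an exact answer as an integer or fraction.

299/18 dollars

E[payout] = (3/18)·12 + (5/18)·49 + (3/18)·6 + (7/18)·0 = 299/18
Fair fee = E[payout] = 299/18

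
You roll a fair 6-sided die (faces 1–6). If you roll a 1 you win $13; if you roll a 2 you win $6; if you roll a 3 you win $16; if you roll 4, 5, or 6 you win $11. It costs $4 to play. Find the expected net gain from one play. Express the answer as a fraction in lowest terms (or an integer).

22/3 dollars

E[payout] = (1/6)·6 + (1/2)·11 + (1/6)·13 + (1/6)·16 = 34/3
Expected profit = 34/3 − 4 = 22/3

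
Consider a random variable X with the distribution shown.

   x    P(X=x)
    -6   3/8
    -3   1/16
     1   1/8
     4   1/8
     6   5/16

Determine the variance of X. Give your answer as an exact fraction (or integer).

7023/256

E[X] = (3/8)·(-6) + (1/16)·(-3) + (1/8)·1 + (1/8)·4 + (5/16)·6 = 1/16
E[X²] = (3/8)·36 + (1/16)·9 + (1/8)·1 + (1/8)·16 + (5/16)·36 = 439/16
Var(X) = 439/16 − (1/16)² = 7023/256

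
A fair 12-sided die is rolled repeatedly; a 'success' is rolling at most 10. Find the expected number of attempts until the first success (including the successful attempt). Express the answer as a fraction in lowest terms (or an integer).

For a geometric distribution, E[trials] = 1/p = 1/(5/6) = 6/5.

6/5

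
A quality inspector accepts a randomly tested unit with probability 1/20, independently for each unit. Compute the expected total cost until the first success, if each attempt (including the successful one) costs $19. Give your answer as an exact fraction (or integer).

E[#attempts] = 1/p = 20; E[cost] = 19·20 = 380.

$380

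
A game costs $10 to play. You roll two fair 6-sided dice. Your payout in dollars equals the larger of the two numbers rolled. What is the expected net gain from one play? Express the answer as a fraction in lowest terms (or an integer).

Distribution of the larger of the two numbers rolled: 1 w.p. 1/36, 2 w.p. 1/12, 3 w.p. 5/36, 4 w.p. 7/36, 5 w.p. 1/4, 6 w.p. 11/36
E[payout] = (1/36)·1 + (1/12)·2 + (5/36)·3 + (7/36)·4 + (1/4)·5 + (11/36)·6 = 161/36
Expected profit = 161/36 − 10 = -199/36

-199/36 dollars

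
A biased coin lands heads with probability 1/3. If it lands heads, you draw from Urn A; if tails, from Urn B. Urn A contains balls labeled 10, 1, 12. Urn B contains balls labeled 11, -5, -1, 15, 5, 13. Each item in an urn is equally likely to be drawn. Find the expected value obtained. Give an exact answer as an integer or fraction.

61/9

E[X | Urn A] = (10 + 1 + 12)/3 = 23/3
E[X | Urn B] = (11 − 5 − 1 + 15 + 5 + 13)/6 = 19/3
E[X] = (1/3)·23/3 + (2/3)·19/3 = 61/9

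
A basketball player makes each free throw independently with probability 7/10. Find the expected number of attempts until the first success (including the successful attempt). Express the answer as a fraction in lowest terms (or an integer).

10/7

For a geometric distribution, E[trials] = 1/p = 1/(7/10) = 10/7.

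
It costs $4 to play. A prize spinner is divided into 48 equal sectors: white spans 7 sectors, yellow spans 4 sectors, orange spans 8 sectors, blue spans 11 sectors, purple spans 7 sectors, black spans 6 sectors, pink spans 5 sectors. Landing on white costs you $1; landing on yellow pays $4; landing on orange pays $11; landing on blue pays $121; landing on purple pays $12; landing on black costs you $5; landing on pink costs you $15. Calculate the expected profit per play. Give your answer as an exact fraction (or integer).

E[payout] = (7/48)·(-1) + (4/48)·4 + (8/48)·11 + (11/48)·121 + (7/48)·12 + (6/48)·(-5) + (5/48)·(-15) = 469/16
Expected profit = 469/16 − 4 = 405/16

405/16 dollars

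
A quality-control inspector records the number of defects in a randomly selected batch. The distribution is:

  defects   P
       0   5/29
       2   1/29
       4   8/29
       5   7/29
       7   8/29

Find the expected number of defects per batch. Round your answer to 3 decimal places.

E[X] = (5/29)·0 + (1/29)·2 + (8/29)·4 + (7/29)·5 + (8/29)·7
     = 125/29 ≈ 4.310

4.310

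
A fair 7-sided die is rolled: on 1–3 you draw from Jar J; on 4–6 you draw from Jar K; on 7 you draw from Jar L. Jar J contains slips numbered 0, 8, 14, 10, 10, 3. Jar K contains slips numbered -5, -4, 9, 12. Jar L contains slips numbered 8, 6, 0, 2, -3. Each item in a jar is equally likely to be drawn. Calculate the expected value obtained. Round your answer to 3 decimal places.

4.871

E[X | Jar J] = (0 + 8 + 14 + 10 + 10 + 3)/6 = 15/2
E[X | Jar K] = (-5 − 4 + 9 + 12)/4 = 3
E[X | Jar L] = (8 + 6 + 0 + 2 − 3)/5 = 13/5
E[X] = (3/7)·15/2 + (3/7)·3 + (1/7)·13/5 = 341/70 ≈ 4.871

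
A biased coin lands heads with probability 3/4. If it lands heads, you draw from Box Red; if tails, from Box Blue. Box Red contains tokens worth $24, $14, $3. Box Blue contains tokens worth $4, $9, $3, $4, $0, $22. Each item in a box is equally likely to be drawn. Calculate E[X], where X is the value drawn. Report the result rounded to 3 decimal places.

$12.000

E[X | Box Red] = (24 + 14 + 3)/3 = 41/3
E[X | Box Blue] = (4 + 9 + 3 + 4 + 0 + 22)/6 = 7
E[X] = (3/4)·41/3 + (1/4)·7 = 12 ≈ 12.000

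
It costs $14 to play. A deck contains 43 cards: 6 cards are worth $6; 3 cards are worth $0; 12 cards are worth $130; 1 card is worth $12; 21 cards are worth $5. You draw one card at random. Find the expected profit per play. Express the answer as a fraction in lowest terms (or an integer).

E[payout] = (6/43)·6 + (3/43)·0 + (12/43)·130 + (1/43)·12 + (21/43)·5 = 1713/43
Expected profit = 1713/43 − 14 = 1111/43

1111/43 dollars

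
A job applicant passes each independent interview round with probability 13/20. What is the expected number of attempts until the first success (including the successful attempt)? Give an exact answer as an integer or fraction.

For a geometric distribution, E[trials] = 1/p = 1/(13/20) = 20/13.

20/13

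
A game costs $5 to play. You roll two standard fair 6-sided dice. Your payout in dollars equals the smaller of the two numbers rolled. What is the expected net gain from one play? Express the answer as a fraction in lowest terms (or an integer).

-89/36 dollars

Distribution of the smaller of the two numbers rolled: 1 w.p. 11/36, 2 w.p. 1/4, 3 w.p. 7/36, 4 w.p. 5/36, 5 w.p. 1/12, 6 w.p. 1/36
E[payout] = (11/36)·1 + (1/4)·2 + (7/36)·3 + (5/36)·4 + (1/12)·5 + (1/36)·6 = 91/36
Expected profit = 91/36 − 5 = -89/36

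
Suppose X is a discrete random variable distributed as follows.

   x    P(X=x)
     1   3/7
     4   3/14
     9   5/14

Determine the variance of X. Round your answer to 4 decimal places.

E[X] = (3/7)·1 + (3/14)·4 + (5/14)·9 = 9/2
E[X²] = (3/7)·1 + (3/14)·16 + (5/14)·81 = 459/14
Var(X) = 459/14 − (9/2)² = 351/28 ≈ 12.5357

12.5357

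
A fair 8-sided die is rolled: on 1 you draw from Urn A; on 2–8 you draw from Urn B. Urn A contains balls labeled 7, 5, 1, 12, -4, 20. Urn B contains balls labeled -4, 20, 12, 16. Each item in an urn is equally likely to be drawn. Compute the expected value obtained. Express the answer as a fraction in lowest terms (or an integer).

E[X | Urn A] = (7 + 5 + 1 + 12 − 4 + 20)/6 = 41/6
E[X | Urn B] = (-4 + 20 + 12 + 16)/4 = 11
E[X] = (1/8)·41/6 + (7/8)·11 = 503/48

503/48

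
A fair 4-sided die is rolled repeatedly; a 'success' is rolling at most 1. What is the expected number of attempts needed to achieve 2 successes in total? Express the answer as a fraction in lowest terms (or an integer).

8

By linearity (sum of 2 independent geometric waits), E[trials] = 2/p = 2/(1/4) = 8.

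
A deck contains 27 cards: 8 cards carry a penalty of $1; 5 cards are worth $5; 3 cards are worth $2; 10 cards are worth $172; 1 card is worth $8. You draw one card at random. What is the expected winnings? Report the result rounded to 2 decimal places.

E[payout] = (8/27)·(-1) + (5/27)·5 + (3/27)·2 + (10/27)·172 + (1/27)·8 = 1751/27
≈ $64.85

$64.85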